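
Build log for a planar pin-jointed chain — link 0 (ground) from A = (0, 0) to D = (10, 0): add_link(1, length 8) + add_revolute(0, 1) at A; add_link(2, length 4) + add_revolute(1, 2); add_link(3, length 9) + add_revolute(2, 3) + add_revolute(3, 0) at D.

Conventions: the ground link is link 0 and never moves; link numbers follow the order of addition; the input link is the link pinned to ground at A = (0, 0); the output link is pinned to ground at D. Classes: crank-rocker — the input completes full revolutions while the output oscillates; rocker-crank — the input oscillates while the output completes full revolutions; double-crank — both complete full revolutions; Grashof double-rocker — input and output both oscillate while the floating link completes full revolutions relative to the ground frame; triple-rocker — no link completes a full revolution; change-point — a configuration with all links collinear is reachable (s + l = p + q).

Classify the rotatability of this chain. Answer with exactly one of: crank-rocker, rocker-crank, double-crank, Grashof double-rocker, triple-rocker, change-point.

lengths: ground=10, input=8, coupler=4, output=9
sorted: s=4 (shortest), l=10 (longest), p+q=17
s + l = 14 vs p + q = 17
s + l < p + q (Grashof) with shortest = coupler link → Grashof double-rocker

Grashof double-rocker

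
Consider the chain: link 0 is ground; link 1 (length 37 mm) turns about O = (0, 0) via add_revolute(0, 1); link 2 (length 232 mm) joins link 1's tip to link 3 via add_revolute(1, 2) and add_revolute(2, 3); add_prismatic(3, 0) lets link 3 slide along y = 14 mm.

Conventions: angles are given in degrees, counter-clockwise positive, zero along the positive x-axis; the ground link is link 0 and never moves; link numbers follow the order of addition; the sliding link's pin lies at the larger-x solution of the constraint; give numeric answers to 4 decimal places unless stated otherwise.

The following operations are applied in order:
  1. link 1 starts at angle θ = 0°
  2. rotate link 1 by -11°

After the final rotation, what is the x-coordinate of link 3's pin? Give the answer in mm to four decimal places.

geometry: r = 37 mm, L = 232 mm, e = 14 mm; θ starts at 0°
rotate link 1 by -11°: θ ← 0° -11° = -11°
crank pin P = (r cos θ, r sin θ) = (36.320206, -7.059933)
h = r sin θ − e = -7.059933 − 14 = -21.059933
x = r cos θ + √(L² − h²) = 36.320206 + 231.042159 = 267.362365

267.3624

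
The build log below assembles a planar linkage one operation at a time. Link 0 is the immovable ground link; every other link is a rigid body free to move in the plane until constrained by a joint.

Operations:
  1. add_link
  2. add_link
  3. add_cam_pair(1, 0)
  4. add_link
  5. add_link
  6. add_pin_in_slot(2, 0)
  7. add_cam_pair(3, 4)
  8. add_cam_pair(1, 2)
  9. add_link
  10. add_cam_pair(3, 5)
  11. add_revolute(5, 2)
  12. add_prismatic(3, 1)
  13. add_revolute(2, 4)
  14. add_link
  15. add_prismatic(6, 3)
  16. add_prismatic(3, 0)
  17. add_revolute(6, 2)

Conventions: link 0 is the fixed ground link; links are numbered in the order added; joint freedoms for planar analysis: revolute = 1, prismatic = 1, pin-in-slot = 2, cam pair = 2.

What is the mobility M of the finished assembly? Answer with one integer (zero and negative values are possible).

link 0 = ground. State L|J1|J2 = 1|0|0
+link1  2|0|0
+link2  3|0|0
C(1,0) f=2→J2  3|0|1
+link3  4|0|1
+link4  5|0|1
PS(2,0) f=2→J2  5|0|2
C(3,4) f=2→J2  5|0|3
C(1,2) f=2→J2  5|0|4
+link5  6|0|4
C(3,5) f=2→J2  6|0|5
R(5,2) f=1→J1  6|1|5
P(3,1) f=1→J1  6|2|5
R(2,4) f=1→J1  6|3|5
+link6  7|3|5
P(6,3) f=1→J1  7|4|5
P(3,0) f=1→J1  7|5|5
R(6,2) f=1→J1  7|6|5
M = 3(7−1)−2·6−5 = 18−12−5 = 1

M = 1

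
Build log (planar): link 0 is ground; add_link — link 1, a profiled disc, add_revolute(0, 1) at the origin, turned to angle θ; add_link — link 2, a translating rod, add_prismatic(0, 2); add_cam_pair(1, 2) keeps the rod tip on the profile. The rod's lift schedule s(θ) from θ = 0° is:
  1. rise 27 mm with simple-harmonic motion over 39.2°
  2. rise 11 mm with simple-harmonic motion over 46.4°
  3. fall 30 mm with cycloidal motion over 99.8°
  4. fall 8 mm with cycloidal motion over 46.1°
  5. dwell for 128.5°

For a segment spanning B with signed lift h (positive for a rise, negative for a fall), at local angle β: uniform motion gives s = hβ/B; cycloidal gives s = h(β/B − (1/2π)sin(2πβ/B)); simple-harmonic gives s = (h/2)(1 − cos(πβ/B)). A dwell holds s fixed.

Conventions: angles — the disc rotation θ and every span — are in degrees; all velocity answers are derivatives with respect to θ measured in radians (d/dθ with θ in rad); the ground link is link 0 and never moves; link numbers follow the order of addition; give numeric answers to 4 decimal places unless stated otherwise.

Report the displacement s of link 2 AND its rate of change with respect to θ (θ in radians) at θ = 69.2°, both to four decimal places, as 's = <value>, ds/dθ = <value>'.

seg 1 [0°–39.2°] simple-harmonic, h=27: full span → s += 27 → s = 27.0000
seg 2 [39.2°–85.6°] simple-harmonic, h=11: θ=69.2° here. β=30, B=46.4. 11/2·(1 − cos(π·0.6466)) = 7.9437 → s = 34.9437
velocity in seg [39.2°–85.6°] (simple-harmonic), θ in radians: β = 30° = 0.5236 rad, B = 46.4° = 0.8098 rad; ds/dθ = (πh/(2B)) sin(πβ/B) = (π·11/(2·0.8098)) sin(π·0.6466) = 19.114516 mm/rad

s = 34.9437, ds/dθ = 19.1145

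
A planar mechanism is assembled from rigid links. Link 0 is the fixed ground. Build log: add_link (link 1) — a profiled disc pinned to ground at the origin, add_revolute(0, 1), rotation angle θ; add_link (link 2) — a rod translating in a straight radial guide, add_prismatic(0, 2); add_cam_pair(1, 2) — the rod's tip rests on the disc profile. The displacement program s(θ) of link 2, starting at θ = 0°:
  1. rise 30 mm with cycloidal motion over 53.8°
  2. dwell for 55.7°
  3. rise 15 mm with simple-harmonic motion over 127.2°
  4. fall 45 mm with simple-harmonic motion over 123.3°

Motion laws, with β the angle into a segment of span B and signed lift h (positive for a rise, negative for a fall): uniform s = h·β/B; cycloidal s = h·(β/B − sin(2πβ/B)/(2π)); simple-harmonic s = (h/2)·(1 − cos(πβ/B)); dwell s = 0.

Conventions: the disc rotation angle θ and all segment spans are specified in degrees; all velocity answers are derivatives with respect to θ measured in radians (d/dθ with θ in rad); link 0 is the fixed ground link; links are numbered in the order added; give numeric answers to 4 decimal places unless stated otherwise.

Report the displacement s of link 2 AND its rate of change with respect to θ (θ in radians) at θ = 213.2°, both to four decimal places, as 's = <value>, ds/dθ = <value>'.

seg 1 [0°–53.8°] cycloidal, h=30: full span → s += 30 → s = 30.0000
seg 2 [53.8°–109.5°] dwell: s stays 30.0000
seg 3 [109.5°–236.7°] simple-harmonic, h=15: θ=213.2° here. β=103.7, B=127.2. 15/2·(1 − cos(π·0.8153)) = 13.7718 → s = 43.7718
velocity in seg [109.5°–236.7°] (simple-harmonic), θ in radians: β = 103.7° = 1.8099 rad, B = 127.2° = 2.2201 rad; ds/dθ = (πh/(2B)) sin(πβ/B) = (π·15/(2·2.2201)) sin(π·0.8153) = 5.819881 mm/rad

s = 43.7718, ds/dθ = 5.8199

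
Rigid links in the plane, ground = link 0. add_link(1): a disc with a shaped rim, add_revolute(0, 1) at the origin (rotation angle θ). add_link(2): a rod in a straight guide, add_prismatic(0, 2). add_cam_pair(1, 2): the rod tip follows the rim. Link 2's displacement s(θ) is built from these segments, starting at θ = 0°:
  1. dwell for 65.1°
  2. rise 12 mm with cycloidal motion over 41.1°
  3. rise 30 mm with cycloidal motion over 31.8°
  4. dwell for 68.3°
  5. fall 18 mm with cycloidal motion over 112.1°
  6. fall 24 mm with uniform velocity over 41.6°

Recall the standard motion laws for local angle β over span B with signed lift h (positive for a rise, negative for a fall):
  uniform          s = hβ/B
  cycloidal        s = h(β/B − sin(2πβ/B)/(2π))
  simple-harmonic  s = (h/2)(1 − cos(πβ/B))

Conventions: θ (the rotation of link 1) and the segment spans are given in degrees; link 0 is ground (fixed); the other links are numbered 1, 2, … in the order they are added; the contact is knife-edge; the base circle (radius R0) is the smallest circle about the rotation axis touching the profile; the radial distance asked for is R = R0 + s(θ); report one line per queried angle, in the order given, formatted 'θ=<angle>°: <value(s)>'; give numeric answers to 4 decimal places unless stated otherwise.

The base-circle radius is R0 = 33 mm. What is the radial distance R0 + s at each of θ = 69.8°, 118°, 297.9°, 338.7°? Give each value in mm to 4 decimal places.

segment 1 (0° to 65.1°, dwell): s unchanged at 0.0000
θ = 69.8° falls in segment 2 (65.1° to 106.2°, cycloidal, h = 12): β = 69.8 − 65.1 = 4.7°, B = 41.1°; Δs = 12·(0.1144 − sin(2π·0.1144)/(2π)) = 0.1151; s = 0.0000 + 0.1151 = 0.1151
segment 2 (65.1° to 106.2°, cycloidal, h = 12) is passed completely: s = 0.0000 + (12) = 12.0000
θ = 118° falls in segment 3 (106.2° to 138°, cycloidal, h = 30): β = 118 − 106.2 = 11.8°, B = 31.8°; Δs = 30·(0.3711 − sin(2π·0.3711)/(2π)) = 7.6735; s = 12.0000 + 7.6735 = 19.6735
segment 3 (106.2° to 138°, cycloidal, h = 30) is passed completely: s = 12.0000 + (30) = 42.0000
segment 4 (138° to 206.3°, dwell): s unchanged at 42.0000
θ = 297.9° falls in segment 5 (206.3° to 318.4°, cycloidal, h = -18): β = 297.9 − 206.3 = 91.6°, B = 112.1°; Δs = -18·(0.8171 − sin(2π·0.8171)/(2π)) = -17.3220; s = 42.0000 − 17.3220 = 24.6780
segment 5 (206.3° to 318.4°, cycloidal, h = -18) is passed completely: s = 42.0000 + (-18) = 24.0000
θ = 338.7° falls in segment 6 (318.4° to 360°, uniform, h = -24): β = 338.7 − 318.4 = 20.3°, B = 41.6°; Δs = -24·20.3/41.6 = -11.7115; s = 24.0000 − 11.7115 = 12.2885
θ=69.8°: R = R0 + s = 33 + 0.1151 = 33.1151
θ=118°: R = R0 + s = 33 + 19.6735 = 52.6735
θ=297.9°: R = R0 + s = 33 + 24.6780 = 57.6780
θ=338.7°: R = R0 + s = 33 + 12.2885 = 45.2885

θ=69.8°: 33.1151
θ=118°: 52.6735
θ=297.9°: 57.6780
θ=338.7°: 45.2885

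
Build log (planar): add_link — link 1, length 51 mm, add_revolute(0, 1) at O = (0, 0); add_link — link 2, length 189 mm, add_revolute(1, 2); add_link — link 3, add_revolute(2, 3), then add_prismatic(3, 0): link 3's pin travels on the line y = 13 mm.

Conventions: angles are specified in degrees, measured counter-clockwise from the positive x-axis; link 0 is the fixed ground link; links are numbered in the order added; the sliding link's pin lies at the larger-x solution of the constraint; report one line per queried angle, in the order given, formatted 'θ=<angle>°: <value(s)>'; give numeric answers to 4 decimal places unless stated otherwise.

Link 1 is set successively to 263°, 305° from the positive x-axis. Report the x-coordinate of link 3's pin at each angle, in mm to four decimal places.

geometry: r = 51 mm, L = 189 mm, e = 13 mm
θ=263°: crank pin P = (r cos θ, r sin θ) = (-6.215337, -50.619854)
θ=263°: h = r sin θ − e = -50.619854 − 13 = -63.619854
θ=263°: x = r cos θ + √(L² − h²) = -6.215337 + 177.970543 = 171.755207
θ=305°: crank pin P = (r cos θ, r sin θ) = (29.252398, -41.776754)
θ=305°: h = r sin θ − e = -41.776754 − 13 = -54.776754
θ=305°: x = r cos θ + √(L² − h²) = 29.252398 + 180.888107 = 210.140505

θ=263°: 171.7552
θ=305°: 210.1405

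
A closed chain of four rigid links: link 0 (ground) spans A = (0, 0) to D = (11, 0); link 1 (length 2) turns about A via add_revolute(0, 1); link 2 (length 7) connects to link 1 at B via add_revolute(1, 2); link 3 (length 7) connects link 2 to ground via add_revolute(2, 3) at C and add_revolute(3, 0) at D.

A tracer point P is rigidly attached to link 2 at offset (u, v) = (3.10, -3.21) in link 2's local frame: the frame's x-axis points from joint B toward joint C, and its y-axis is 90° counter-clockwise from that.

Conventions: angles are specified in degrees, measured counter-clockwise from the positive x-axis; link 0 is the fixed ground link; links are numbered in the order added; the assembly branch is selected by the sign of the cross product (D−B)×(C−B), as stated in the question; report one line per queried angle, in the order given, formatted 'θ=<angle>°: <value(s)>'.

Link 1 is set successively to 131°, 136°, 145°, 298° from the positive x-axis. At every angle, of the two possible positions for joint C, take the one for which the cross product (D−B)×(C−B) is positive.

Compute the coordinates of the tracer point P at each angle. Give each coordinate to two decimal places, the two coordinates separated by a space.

A=(0,0), D=(11.00,0)
θ=131°: B = A + 2.00·(cos131°, sin131°) = (-1.3121, 1.5094)
θ=131°: |BD| = 12.4043
θ=131°: circle(B,7.00) ∩ circle(D,7.00): a=6.2021, h=3.2455
θ=131°:   candidates: C₊=(5.2389,3.9761) cross=40.258; C₋=(4.4490,-2.4667) cross=-40.258
θ=131°:   branch + wants cross > 0 → take C=(5.2389,3.9761) (cross=40.258)
θ=131°: ex = (C−B)/|BC| = (0.9359,0.3524); ey = (-0.3524,0.9359)
θ=131°: P = B + 3.10·ex + -3.21·ey = (2.7202,-0.4023)
θ=136°: B = A + 2.00·(cos136°, sin136°) = (-1.4387, 1.3893)
θ=136°: |BD| = 12.5160
θ=136°: circle(B,7.00) ∩ circle(D,7.00): a=6.2580, h=3.1364
θ=136°:   candidates: C₊=(5.1288,3.8117) cross=39.256; C₋=(4.4325,-2.4224) cross=-39.256
θ=136°:   branch + wants cross > 0 → take C=(5.1288,3.8117) (cross=39.256)
θ=136°: ex = (C−B)/|BC| = (0.9382,0.3461); ey = (-0.3461,0.9382)
θ=136°: P = B + 3.10·ex + -3.21·ey = (2.5806,-0.5496)
θ=145°: B = A + 2.00·(cos145°, sin145°) = (-1.6383, 1.1472)
θ=145°: |BD| = 12.6903
θ=145°: circle(B,7.00) ∩ circle(D,7.00): a=6.3451, h=2.9562
θ=145°:   candidates: C₊=(4.9481,3.5177) cross=37.515; C₋=(4.4136,-2.3706) cross=-37.515
θ=145°:   branch + wants cross > 0 → take C=(4.9481,3.5177) (cross=37.515)
θ=145°: ex = (C−B)/|BC| = (0.9409,0.3387); ey = (-0.3387,0.9409)
θ=145°: P = B + 3.10·ex + -3.21·ey = (2.3656,-0.8234)
θ=298°: B = A + 2.00·(cos298°, sin298°) = (0.9389, -1.7659)
θ=298°: |BD| = 10.2149
θ=298°: circle(B,7.00) ∩ circle(D,7.00): a=5.1074, h=4.7869
θ=298°:   candidates: C₊=(5.1419,3.8319) cross=48.897; C₋=(6.7970,-5.5978) cross=-48.897
θ=298°:   branch + wants cross > 0 → take C=(5.1419,3.8319) (cross=48.897)
θ=298°: ex = (C−B)/|BC| = (0.6004,0.7997); ey = (-0.7997,0.6004)
θ=298°: P = B + 3.10·ex + -3.21·ey = (5.3672,-1.2143)

θ=131°: 2.72 -0.40
θ=136°: 2.58 -0.55
θ=145°: 2.37 -0.82
θ=298°: 5.37 -1.21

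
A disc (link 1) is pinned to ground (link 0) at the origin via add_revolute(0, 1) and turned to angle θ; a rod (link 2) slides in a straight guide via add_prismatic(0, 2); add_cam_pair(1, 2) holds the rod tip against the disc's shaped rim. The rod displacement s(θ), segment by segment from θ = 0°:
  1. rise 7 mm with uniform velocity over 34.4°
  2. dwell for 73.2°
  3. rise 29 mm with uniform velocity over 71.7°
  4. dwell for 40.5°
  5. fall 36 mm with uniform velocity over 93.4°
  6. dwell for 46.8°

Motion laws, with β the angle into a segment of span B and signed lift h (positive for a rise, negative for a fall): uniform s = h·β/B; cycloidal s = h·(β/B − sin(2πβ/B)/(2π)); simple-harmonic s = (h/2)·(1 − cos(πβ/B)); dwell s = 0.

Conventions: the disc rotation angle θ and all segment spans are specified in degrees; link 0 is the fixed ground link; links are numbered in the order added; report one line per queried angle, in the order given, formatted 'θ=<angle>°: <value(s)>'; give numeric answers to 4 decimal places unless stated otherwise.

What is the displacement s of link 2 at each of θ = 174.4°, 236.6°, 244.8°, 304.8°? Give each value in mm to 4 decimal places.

segment 1 (0° to 34.4°, uniform, h = 7) is passed completely: s = 0.0000 + (7) = 7.0000
segment 2 (34.4° to 107.6°, dwell): s unchanged at 7.0000
θ = 174.4° falls in segment 3 (107.6° to 179.3°, uniform, h = 29): β = 174.4 − 107.6 = 66.8°, B = 71.7°; Δs = 29·66.8/71.7 = 27.0181; s = 7.0000 + 27.0181 = 34.0181
segment 3 (107.6° to 179.3°, uniform, h = 29) is passed completely: s = 7.0000 + (29) = 36.0000
segment 4 (179.3° to 219.8°, dwell): s unchanged at 36.0000
θ = 236.6° falls in segment 5 (219.8° to 313.2°, uniform, h = -36): β = 236.6 − 219.8 = 16.8°, B = 93.4°; Δs = -36·16.8/93.4 = -6.4754; s = 36.0000 − 6.4754 = 29.5246
θ = 244.8° falls in segment 5 (219.8° to 313.2°, uniform, h = -36): β = 244.8 − 219.8 = 25°, B = 93.4°; Δs = -36·25/93.4 = -9.6360; s = 36.0000 − 9.6360 = 26.3640
θ = 304.8° falls in segment 5 (219.8° to 313.2°, uniform, h = -36): β = 304.8 − 219.8 = 85°, B = 93.4°; Δs = -36·85/93.4 = -32.7623; s = 36.0000 − 32.7623 = 3.2377

θ=174.4°: 34.0181
θ=236.6°: 29.5246
θ=244.8°: 26.3640
θ=304.8°: 3.2377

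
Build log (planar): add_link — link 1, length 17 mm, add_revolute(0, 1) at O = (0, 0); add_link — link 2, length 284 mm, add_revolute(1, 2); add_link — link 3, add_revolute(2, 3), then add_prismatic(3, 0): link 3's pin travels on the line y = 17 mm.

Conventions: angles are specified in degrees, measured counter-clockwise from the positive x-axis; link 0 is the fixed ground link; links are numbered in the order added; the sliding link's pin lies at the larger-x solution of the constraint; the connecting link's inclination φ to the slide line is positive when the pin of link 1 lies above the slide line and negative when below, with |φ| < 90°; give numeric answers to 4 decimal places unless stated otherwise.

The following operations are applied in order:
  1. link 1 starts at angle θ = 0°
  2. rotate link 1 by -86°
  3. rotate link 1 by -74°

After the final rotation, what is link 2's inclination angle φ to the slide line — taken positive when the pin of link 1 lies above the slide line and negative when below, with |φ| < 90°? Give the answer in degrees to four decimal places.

geometry: r = 17 mm, L = 284 mm, e = 17 mm; θ starts at 0°
rotate link 1 by -86°: θ ← 0° -86° = -86°
rotate link 1 by -74°: θ ← -86° -74° = -160°
h = r sin θ − e = -5.814342 − 17 = -22.814342
sin φ = h / L = -22.814342 / 284 = -0.08033219
φ = arcsin(-0.08033219) = -4.607660°

-4.6077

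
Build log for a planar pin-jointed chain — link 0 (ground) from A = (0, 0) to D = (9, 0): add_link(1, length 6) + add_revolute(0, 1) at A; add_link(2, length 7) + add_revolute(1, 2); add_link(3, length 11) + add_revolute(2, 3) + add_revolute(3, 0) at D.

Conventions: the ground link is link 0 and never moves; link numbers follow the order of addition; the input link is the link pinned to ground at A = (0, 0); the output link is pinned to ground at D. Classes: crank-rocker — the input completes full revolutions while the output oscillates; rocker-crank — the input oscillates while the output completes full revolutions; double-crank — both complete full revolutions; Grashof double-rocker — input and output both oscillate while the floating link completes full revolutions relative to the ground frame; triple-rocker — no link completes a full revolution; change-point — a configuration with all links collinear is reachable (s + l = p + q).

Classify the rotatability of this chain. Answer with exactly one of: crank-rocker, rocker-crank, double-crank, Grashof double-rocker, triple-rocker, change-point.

lengths: ground=9, input=6, coupler=7, output=11
sorted: s=6 (shortest), l=11 (longest), p+q=16
s + l = 17 vs p + q = 16
s + l > p + q → non-Grashof → no link fully rotates → triple-rocker

triple-rocker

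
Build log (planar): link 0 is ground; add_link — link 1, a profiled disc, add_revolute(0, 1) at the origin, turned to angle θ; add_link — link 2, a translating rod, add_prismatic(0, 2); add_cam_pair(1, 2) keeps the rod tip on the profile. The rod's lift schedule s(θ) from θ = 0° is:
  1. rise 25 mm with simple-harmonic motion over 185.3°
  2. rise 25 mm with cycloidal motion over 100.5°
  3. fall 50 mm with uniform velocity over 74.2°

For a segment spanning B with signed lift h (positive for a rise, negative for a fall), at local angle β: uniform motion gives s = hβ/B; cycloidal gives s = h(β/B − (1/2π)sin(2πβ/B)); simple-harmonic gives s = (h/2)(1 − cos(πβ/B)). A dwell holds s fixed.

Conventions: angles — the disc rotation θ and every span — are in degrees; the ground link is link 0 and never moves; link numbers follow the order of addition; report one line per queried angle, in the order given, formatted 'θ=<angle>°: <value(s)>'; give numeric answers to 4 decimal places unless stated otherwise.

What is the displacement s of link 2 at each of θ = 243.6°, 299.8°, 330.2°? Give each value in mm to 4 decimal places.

seg 1 [0°–185.3°] simple-harmonic, h=25: full span → s += 25 → s = 25.0000
seg 2 [185.3°–285.8°] cycloidal, h=25: θ=243.6° here. β=58.3, B=100.5. 25·(0.5801 − sin(2π·0.5801)/(2π)) = 16.4215 → s = 41.4215
seg 2 [185.3°–285.8°] cycloidal, h=25: full span → s += 25 → s = 50.0000
seg 3 [285.8°–360°] uniform, h=-50: θ=299.8° here. β=14, B=74.2. -50·14/74.2 = -9.4340 → s = 40.5660
seg 3 [285.8°–360°] uniform, h=-50: θ=330.2° here. β=44.4, B=74.2. -50·44.4/74.2 = -29.9191 → s = 20.0809

θ=243.6°: 41.4215
θ=299.8°: 40.5660
θ=330.2°: 20.0809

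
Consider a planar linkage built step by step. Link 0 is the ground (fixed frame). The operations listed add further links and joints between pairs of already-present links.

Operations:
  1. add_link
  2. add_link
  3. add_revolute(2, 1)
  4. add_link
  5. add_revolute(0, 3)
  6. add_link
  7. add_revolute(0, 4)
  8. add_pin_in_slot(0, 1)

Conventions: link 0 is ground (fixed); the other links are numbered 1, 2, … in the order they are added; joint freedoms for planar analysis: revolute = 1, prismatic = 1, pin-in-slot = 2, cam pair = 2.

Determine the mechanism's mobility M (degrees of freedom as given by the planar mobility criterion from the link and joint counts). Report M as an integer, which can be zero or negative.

(L,J1,J2)=(1,0,0); link0 fixed
link1: (2,0,0)
link2: (3,0,0)
R 2-1 [J1]: (3,1,0)
link3: (4,1,0)
R 0-3 [J1]: (4,2,0)
link4: (5,2,0)
R 0-4 [J1]: (5,3,0)
PS 0-1 [J2]: (5,3,1)
Grübler: 3·4 − 2·3 − 1 = 5

M = 5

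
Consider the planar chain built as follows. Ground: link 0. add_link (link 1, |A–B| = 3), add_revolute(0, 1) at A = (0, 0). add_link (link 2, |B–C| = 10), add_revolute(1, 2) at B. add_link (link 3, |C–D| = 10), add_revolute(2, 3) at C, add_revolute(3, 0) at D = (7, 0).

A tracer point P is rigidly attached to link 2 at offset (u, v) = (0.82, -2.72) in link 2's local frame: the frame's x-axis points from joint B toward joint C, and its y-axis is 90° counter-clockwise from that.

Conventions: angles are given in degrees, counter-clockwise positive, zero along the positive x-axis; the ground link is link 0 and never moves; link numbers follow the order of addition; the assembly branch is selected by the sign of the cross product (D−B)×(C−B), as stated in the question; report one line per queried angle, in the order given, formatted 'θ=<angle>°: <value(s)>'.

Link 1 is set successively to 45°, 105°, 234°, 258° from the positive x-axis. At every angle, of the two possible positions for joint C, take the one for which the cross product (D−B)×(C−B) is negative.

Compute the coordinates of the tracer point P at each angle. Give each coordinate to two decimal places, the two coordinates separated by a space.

A=(0,0), D=(7.00,0)
θ=45°: B = A + 3.00·(cos45°, sin45°) = (2.1213, 2.1213)
θ=45°: |BD| = 5.3199
θ=45°: circle(B,10.00) ∩ circle(D,10.00): a=2.6600, h=9.6397
θ=45°:   candidates: C₊=(8.4045,9.9009) cross=51.283; C₋=(0.7168,-7.7796) cross=-51.283
θ=45°:   branch - wants cross < 0 → take C=(0.7168,-7.7796) (cross=-51.283)
θ=45°: ex = (C−B)/|BC| = (-0.1405,-0.9901); ey = (0.9901,-0.1405)
θ=45°: P = B + 0.82·ex + -2.72·ey = (-0.6869,1.6915)
θ=105°: B = A + 3.00·(cos105°, sin105°) = (-0.7765, 2.8978)
θ=105°: |BD| = 8.2988
θ=105°: circle(B,10.00) ∩ circle(D,10.00): a=4.1494, h=9.0985
θ=105°:   candidates: C₊=(6.2888,9.9747) cross=75.507; C₋=(-0.0652,-7.0769) cross=-75.507
θ=105°:   branch - wants cross < 0 → take C=(-0.0652,-7.0769) (cross=-75.507)
θ=105°: ex = (C−B)/|BC| = (0.0711,-0.9975); ey = (0.9975,0.0711)
θ=105°: P = B + 0.82·ex + -2.72·ey = (-3.4312,1.8864)
θ=234°: B = A + 3.00·(cos234°, sin234°) = (-1.7634, -2.4271)
θ=234°: |BD| = 9.0932
θ=234°: circle(B,10.00) ∩ circle(D,10.00): a=4.5466, h=8.9066
θ=234°:   candidates: C₊=(0.2411,7.3700) cross=80.990; C₋=(4.9956,-9.7971) cross=-80.990
θ=234°:   branch - wants cross < 0 → take C=(4.9956,-9.7971) (cross=-80.990)
θ=234°: ex = (C−B)/|BC| = (0.6759,-0.7370); ey = (0.7370,0.6759)
θ=234°: P = B + 0.82·ex + -2.72·ey = (-3.2138,-4.8698)
θ=258°: B = A + 3.00·(cos258°, sin258°) = (-0.6237, -2.9344)
θ=258°: |BD| = 8.1690
θ=258°: circle(B,10.00) ∩ circle(D,10.00): a=4.0845, h=9.1278
θ=258°:   candidates: C₊=(-0.0907,7.0513) cross=74.565; C₋=(6.4670,-9.9858) cross=-74.565
θ=258°:   branch - wants cross < 0 → take C=(6.4670,-9.9858) (cross=-74.565)
θ=258°: ex = (C−B)/|BC| = (0.7091,-0.7051); ey = (0.7051,0.7091)
θ=258°: P = B + 0.82·ex + -2.72·ey = (-1.9603,-5.4413)

θ=45°: -0.69 1.69
θ=105°: -3.43 1.89
θ=234°: -3.21 -4.87
θ=258°: -1.96 -5.44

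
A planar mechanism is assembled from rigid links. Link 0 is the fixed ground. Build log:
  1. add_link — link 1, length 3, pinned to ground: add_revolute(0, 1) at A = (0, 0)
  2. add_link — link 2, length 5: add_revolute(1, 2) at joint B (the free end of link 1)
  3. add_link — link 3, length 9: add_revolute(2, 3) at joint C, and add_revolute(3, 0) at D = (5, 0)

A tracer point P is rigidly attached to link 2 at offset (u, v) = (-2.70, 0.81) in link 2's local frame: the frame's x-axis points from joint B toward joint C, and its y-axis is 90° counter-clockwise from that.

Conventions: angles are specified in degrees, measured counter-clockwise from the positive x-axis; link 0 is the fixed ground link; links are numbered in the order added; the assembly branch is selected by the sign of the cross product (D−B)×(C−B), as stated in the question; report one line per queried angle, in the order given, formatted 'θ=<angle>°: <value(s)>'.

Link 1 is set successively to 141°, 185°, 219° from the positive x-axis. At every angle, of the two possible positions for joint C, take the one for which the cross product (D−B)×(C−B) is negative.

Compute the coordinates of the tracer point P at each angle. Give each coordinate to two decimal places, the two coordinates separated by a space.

A=(0,0), D=(5.00,0)
θ=141°: B = A + 3.00·(cos141°, sin141°) = (-2.3314, 1.8880)
θ=141°: |BD| = 7.5706
θ=141°: circle(B,5.00) ∩ circle(D,9.00): a=0.0868, h=4.9992
θ=141°:   candidates: C₊=(-1.0007,6.7076) cross=37.847; C₋=(-3.4941,-2.9750) cross=-37.847
θ=141°:   branch - wants cross < 0 → take C=(-3.4941,-2.9750) (cross=-37.847)
θ=141°: ex = (C−B)/|BC| = (-0.2325,-0.9726); ey = (0.9726,-0.2325)
θ=141°: P = B + -2.70·ex + 0.81·ey = (-0.9158,4.3256)
θ=185°: B = A + 3.00·(cos185°, sin185°) = (-2.9886, -0.2615)
θ=185°: |BD| = 7.9929
θ=185°: circle(B,5.00) ∩ circle(D,9.00): a=0.4933, h=4.9756
θ=185°:   candidates: C₊=(-2.6583,4.7276) cross=39.769; C₋=(-2.3328,-5.2183) cross=-39.769
θ=185°:   branch - wants cross < 0 → take C=(-2.3328,-5.2183) (cross=-39.769)
θ=185°: ex = (C−B)/|BC| = (0.1312,-0.9914); ey = (0.9914,0.1312)
θ=185°: P = B + -2.70·ex + 0.81·ey = (-2.5397,2.5214)
θ=219°: B = A + 3.00·(cos219°, sin219°) = (-2.3314, -1.8880)
θ=219°: |BD| = 7.5706
θ=219°: circle(B,5.00) ∩ circle(D,9.00): a=0.0868, h=4.9992
θ=219°:   candidates: C₊=(-3.4941,2.9750) cross=37.847; C₋=(-1.0007,-6.7076) cross=-37.847
θ=219°:   branch - wants cross < 0 → take C=(-1.0007,-6.7076) (cross=-37.847)
θ=219°: ex = (C−B)/|BC| = (0.2662,-0.9639); ey = (0.9639,0.2662)
θ=219°: P = B + -2.70·ex + 0.81·ey = (-2.2693,0.9302)

θ=141°: -0.92 4.33
θ=185°: -2.54 2.52
θ=219°: -2.27 0.93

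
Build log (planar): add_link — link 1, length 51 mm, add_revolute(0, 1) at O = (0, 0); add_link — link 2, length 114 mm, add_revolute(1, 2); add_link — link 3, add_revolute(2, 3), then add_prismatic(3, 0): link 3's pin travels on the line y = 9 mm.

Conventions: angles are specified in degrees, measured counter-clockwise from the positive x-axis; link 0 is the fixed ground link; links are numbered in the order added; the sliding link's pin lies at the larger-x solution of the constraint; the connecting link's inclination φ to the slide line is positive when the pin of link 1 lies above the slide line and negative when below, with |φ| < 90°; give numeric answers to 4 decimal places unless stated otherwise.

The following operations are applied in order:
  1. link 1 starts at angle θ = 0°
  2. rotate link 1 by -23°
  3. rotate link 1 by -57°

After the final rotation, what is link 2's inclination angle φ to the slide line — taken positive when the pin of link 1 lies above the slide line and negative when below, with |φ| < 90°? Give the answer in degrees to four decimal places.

geometry: r = 51 mm, L = 114 mm, e = 9 mm; θ starts at 0°
rotate link 1 by -23°: θ ← 0° -23° = -23°
rotate link 1 by -57°: θ ← -23° -57° = -80°
h = r sin θ − e = -50.225195 − 9 = -59.225195
sin φ = h / L = -59.225195 / 114 = -0.51951926
φ = arcsin(-0.51951926) = -31.300010°

-31.3000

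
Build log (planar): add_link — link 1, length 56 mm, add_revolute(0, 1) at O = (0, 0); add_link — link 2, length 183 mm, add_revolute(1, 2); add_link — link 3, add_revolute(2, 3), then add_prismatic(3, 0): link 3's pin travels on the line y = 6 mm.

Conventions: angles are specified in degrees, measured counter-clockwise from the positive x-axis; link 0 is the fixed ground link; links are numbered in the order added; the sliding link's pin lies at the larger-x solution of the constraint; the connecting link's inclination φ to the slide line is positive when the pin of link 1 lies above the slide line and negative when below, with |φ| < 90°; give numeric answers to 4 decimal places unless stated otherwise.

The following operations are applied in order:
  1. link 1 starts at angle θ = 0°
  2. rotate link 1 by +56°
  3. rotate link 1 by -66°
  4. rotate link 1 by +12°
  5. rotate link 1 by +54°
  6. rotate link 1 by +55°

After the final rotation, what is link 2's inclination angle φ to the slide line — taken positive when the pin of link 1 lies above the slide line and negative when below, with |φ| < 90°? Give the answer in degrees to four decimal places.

geometry: r = 56 mm, L = 183 mm, e = 6 mm; θ starts at 0°
rotate link 1 by +56°: θ ← 0° +56° = 56°
rotate link 1 by -66°: θ ← 56° -66° = -10°
rotate link 1 by +12°: θ ← -10° +12° = 2°
rotate link 1 by +54°: θ ← 2° +54° = 56°
rotate link 1 by +55°: θ ← 56° +55° = 111°
h = r sin θ − e = 52.280504 − 6 = 46.280504
sin φ = h / L = 46.280504 / 183 = 0.25289893
φ = arcsin(0.25289893) = 14.649122°

14.6491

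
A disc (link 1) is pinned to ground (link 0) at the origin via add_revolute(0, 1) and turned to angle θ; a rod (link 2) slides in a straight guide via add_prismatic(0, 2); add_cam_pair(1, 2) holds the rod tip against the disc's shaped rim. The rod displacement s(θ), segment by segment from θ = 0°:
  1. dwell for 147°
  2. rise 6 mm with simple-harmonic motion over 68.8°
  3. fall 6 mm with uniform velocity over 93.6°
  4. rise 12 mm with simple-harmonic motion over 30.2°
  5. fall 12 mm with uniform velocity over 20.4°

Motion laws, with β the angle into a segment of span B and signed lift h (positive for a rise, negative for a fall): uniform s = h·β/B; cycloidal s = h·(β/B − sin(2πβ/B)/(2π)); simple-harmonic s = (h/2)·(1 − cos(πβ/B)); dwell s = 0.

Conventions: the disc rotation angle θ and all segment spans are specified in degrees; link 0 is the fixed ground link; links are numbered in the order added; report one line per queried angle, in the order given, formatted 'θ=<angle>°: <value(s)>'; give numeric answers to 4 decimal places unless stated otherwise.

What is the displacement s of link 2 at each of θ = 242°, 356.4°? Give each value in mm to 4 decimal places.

segment 1 (0° to 147°, dwell): s unchanged at 0.0000
segment 2 (147° to 215.8°, simple-harmonic, h = 6) is passed completely: s = 0.0000 + (6) = 6.0000
θ = 242° falls in segment 3 (215.8° to 309.4°, uniform, h = -6): β = 242 − 215.8 = 26.2°, B = 93.6°; Δs = -6·26.2/93.6 = -1.6795; s = 6.0000 − 1.6795 = 4.3205
segment 3 (215.8° to 309.4°, uniform, h = -6) is passed completely: s = 6.0000 + (-6) = 0.0000
segment 4 (309.4° to 339.6°, simple-harmonic, h = 12) is passed completely: s = 0.0000 + (12) = 12.0000
θ = 356.4° falls in segment 5 (339.6° to 360°, uniform, h = -12): β = 356.4 − 339.6 = 16.8°, B = 20.4°; Δs = -12·16.8/20.4 = -9.8824; s = 12.0000 − 9.8824 = 2.1176

θ=242°: 4.3205
θ=356.4°: 2.1176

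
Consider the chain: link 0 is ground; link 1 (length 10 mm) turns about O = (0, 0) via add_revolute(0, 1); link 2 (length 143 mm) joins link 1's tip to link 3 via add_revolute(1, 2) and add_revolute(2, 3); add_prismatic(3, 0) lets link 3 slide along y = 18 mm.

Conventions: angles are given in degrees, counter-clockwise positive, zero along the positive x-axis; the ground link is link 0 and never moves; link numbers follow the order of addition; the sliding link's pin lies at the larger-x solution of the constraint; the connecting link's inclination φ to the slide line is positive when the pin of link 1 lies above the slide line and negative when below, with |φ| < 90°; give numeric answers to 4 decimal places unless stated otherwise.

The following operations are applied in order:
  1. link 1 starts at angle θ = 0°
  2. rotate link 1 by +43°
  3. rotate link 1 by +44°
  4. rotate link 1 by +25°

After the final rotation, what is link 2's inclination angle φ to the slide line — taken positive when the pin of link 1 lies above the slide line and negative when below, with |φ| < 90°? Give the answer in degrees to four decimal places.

geometry: r = 10 mm, L = 143 mm, e = 18 mm; θ starts at 0°
rotate link 1 by +43°: θ ← 0° +43° = 43°
rotate link 1 by +44°: θ ← 43° +44° = 87°
rotate link 1 by +25°: θ ← 87° +25° = 112°
h = r sin θ − e = 9.271839 − 18 = -8.728161
sin φ = h / L = -8.728161 / 143 = -0.06103609
φ = arcsin(-0.06103609) = -3.499286°

-3.4993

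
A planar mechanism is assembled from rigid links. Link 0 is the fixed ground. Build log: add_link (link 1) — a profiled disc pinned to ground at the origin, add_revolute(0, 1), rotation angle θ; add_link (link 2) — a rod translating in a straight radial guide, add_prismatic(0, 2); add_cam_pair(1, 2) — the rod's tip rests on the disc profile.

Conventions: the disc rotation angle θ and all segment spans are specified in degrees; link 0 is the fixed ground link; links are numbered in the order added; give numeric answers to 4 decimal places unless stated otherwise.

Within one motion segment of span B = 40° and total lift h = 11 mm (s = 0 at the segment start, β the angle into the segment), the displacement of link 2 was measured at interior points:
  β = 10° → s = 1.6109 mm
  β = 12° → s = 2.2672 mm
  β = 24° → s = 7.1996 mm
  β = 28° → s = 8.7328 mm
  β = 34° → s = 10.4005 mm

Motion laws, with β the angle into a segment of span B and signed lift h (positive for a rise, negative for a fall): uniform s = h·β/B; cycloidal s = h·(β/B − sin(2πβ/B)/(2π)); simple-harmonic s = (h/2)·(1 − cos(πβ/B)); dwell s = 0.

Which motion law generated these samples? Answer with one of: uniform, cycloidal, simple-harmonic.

candidates at β/B = r: uniform s = h·r (linear in β); cycloidal s = h·(r − sin(2πr)/(2π)); simple-harmonic s = (h/2)(1 − cos(πr))
β=10°: printed 1.6109 | uniform 2.7500, cycloidal 0.9993, simple-harmonic 1.6109
β=12°: printed 2.2672 | uniform 3.3000, cycloidal 1.6350, simple-harmonic 2.2672
β=24°: printed 7.1996 | uniform 6.6000, cycloidal 7.6290, simple-harmonic 7.1996
β=28°: printed 8.7328 | uniform 7.7000, cycloidal 9.3650, simple-harmonic 8.7328
β=34°: printed 10.4005 | uniform 9.3500, cycloidal 10.7663, simple-harmonic 10.4005
only one law matches every sample → simple-harmonic

simple-harmonic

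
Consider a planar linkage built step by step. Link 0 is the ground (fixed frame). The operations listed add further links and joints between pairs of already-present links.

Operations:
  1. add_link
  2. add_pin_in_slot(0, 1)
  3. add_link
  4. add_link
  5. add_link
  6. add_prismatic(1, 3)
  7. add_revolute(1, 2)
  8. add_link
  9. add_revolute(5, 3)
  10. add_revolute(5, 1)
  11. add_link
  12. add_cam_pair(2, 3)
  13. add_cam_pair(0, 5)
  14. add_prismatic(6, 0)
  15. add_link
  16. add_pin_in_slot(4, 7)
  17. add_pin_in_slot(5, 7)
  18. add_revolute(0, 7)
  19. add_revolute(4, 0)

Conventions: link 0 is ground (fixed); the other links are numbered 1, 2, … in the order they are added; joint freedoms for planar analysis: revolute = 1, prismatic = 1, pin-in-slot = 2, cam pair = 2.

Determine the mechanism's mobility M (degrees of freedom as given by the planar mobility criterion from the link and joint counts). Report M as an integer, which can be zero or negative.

ground; <1,0,0>
#1 <2,0,0>
PS:0↔1 J2 <2,0,1>
#2 <3,0,1>
#3 <4,0,1>
#4 <5,0,1>
P:1↔3 J1 <5,1,1>
R:1↔2 J1 <5,2,1>
#5 <6,2,1>
R:5↔3 J1 <6,3,1>
R:5↔1 J1 <6,4,1>
#6 <7,4,1>
C:2↔3 J2 <7,4,2>
C:0↔5 J2 <7,4,3>
P:6↔0 J1 <7,5,3>
#7 <8,5,3>
PS:4↔7 J2 <8,5,4>
PS:5↔7 J2 <8,5,5>
R:0↔7 J1 <8,6,5>
R:4↔0 J1 <8,7,5>
3×7 − 2×7 − 1×5 = 2

M = 2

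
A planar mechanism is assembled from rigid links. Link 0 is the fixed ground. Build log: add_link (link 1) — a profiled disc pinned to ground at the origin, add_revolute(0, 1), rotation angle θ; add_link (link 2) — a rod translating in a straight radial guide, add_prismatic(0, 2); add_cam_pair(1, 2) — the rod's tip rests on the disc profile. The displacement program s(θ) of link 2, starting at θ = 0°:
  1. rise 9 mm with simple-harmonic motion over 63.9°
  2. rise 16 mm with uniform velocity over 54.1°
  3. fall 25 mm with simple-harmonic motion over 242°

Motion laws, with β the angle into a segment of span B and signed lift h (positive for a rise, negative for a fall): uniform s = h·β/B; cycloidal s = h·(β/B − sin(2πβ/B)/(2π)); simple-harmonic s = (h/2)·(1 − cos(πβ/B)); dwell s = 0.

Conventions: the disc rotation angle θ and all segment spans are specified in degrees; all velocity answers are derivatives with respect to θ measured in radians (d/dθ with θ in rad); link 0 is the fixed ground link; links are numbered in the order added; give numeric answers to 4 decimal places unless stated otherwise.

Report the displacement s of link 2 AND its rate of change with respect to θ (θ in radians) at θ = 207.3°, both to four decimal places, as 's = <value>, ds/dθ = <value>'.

seg 1 [0°–63.9°] simple-harmonic, h=9: full span → s += 9 → s = 9.0000
seg 2 [63.9°–118°] uniform, h=16: full span → s += 16 → s = 25.0000
seg 3 [118°–360°] simple-harmonic, h=-25: θ=207.3° here. β=89.3, B=242. -25/2·(1 − cos(π·0.3690)) = -7.4999 → s = 17.5001
velocity in seg [118°–360°] (simple-harmonic), θ in radians: β = 89.3° = 1.5586 rad, B = 242° = 4.2237 rad; ds/dθ = (πh/(2B)) sin(πβ/B) = (π·(-25)/(2·4.2237)) sin(π·0.3690) = -8.521297 mm/rad

s = 17.5001, ds/dθ = -8.5213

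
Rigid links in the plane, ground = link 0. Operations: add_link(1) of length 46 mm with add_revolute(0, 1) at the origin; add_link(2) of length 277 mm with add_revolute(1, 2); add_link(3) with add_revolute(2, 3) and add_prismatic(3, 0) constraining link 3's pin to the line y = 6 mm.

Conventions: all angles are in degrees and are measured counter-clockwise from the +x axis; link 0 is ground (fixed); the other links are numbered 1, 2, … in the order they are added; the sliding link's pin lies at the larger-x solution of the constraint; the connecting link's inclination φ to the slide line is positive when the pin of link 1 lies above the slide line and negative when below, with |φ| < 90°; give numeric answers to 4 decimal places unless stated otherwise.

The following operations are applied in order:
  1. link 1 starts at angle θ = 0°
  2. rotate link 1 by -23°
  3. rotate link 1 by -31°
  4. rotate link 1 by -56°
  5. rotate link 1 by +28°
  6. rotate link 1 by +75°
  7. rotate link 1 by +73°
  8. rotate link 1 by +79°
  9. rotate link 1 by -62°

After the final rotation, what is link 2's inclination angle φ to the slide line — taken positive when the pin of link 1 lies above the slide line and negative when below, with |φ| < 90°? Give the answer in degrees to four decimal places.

geometry: r = 46 mm, L = 277 mm, e = 6 mm; θ starts at 0°
rotate link 1 by -23°: θ ← 0° -23° = -23°
rotate link 1 by -31°: θ ← -23° -31° = -54°
rotate link 1 by -56°: θ ← -54° -56° = -110°
rotate link 1 by +28°: θ ← -110° +28° = -82°
rotate link 1 by +75°: θ ← -82° +75° = -7°
rotate link 1 by +73°: θ ← -7° +73° = 66°
rotate link 1 by +79°: θ ← 66° +79° = 145°
rotate link 1 by -62°: θ ← 145° -62° = 83°
h = r sin θ − e = 45.657123 − 6 = 39.657123
sin φ = h / L = 39.657123 / 277 = 0.14316651
φ = arcsin(0.14316651) = 8.231120°

8.2311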